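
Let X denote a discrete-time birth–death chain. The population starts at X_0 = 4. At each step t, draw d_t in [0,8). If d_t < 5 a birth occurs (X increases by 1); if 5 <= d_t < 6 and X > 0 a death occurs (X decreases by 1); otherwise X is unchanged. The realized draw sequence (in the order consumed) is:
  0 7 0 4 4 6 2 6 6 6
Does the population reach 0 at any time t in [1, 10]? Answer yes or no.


no

t=0: X=4, d=0 → birth, X_1=5
t=1: X=5, d=7 → hold, X_2=5
t=2: X=5, d=0 → birth, X_3=6
t=3: X=6, d=4 → birth, X_4=7
t=4: X=7, d=4 → birth, X_5=8
t=5: X=8, d=6 → hold, X_6=8
t=6: X=8, d=2 → birth, X_7=9
t=7: X=9, d=6 → hold, X_8=9
t=8: X=9, d=6 → hold, X_9=9
t=9: X=9, d=6 → hold, X_10=9


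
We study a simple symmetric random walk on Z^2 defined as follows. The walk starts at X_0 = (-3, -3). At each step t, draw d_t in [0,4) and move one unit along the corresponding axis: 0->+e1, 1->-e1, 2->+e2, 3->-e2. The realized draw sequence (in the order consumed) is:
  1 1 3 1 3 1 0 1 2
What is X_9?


t=0: X=(-3, -3), d=1 → -e1, X_1=(-4, -3)
t=1: X=(-4, -3), d=1 → -e1, X_2=(-5, -3)
t=2: X=(-5, -3), d=3 → -e2, X_3=(-5, -4)
t=3: X=(-5, -4), d=1 → -e1, X_4=(-6, -4)
t=4: X=(-6, -4), d=3 → -e2, X_5=(-6, -5)
t=5: X=(-6, -5), d=1 → -e1, X_6=(-7, -5)
t=6: X=(-7, -5), d=0 → +e1, X_7=(-6, -5)
t=7: X=(-6, -5), d=1 → -e1, X_8=(-7, -5)
t=8: X=(-7, -5), d=2 → +e2, X_9=(-7, -4)

(-7, -4)


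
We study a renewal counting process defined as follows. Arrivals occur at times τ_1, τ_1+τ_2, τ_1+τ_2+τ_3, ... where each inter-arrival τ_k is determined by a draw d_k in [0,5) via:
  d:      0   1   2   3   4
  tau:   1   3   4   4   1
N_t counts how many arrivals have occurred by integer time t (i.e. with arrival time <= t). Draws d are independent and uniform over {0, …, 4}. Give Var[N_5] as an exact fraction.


Inter-arrival values over d=0..4: [1, 3, 4, 4, 1]
Each d has probability 1/5, so the pmf of τ is: f(1) = 2/5, f(3) = 1/5, f(4) = 2/5
Let p_n(j) = P(N_n = j), with p_0 = [1]. Condition on τ_1: p_n(0) = P(τ > n), and for j >= 1, p_n(j) = Σ_{k<=n} f(k)·p_{n−k}(j−1)
p_1 = [3/5, 2/5]  (j = 0..1)
p_2 = [3/5, 6/25, 4/25]  (j = 0..2)
p_3 = [2/5, 11/25, 12/125, 8/125]  (j = 0..3)
p_4 = [0, 17/25, 32/125, 24/625, 16/625]  (j = 0..4)
p_5 = [0, 9/25, 12/25, 84/625, 48/3125, 32/3125]  (j = 0..5)
E[N_5] = Σ j·p_5(j) = 5737/3125;  E[N_5²] = Σ j²·p_5(j) = 12473/3125
Var[N_5] = 12473/3125 − (5737/3125)² = 6064956/9765625

6064956/9765625


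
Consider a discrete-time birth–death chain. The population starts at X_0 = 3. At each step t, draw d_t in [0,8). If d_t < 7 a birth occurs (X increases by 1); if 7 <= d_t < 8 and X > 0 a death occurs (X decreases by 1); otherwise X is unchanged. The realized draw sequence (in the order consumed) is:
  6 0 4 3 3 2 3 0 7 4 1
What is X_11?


t=0: X=3, d=6 → birth, X_1=4
t=1: X=4, d=0 → birth, X_2=5
t=2: X=5, d=4 → birth, X_3=6
t=3: X=6, d=3 → birth, X_4=7
t=4: X=7, d=3 → birth, X_5=8
t=5: X=8, d=2 → birth, X_6=9
t=6: X=9, d=3 → birth, X_7=10
t=7: X=10, d=0 → birth, X_8=11
t=8: X=11, d=7 → death, X_9=10
t=9: X=10, d=4 → birth, X_10=11
t=10: X=11, d=1 → birth, X_11=12

12


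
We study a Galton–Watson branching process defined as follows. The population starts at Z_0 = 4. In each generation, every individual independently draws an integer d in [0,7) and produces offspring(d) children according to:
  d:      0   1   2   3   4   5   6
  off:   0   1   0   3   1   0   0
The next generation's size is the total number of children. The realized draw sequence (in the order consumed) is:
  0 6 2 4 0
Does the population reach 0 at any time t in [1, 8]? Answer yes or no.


gen 0: Z_0=4, draws=[0, 6, 2, 4], offspring=[0, 0, 0, 1], Z_1=1
gen 1: Z_1=1, draws=[0], offspring=[0], Z_2=0
gen 2: Z_2=0, draws=[], offspring=[], Z_3=0
gen 3: Z_3=0, draws=[], offspring=[], Z_4=0
gen 4: Z_4=0, draws=[], offspring=[], Z_5=0
gen 5: Z_5=0, draws=[], offspring=[], Z_6=0
gen 6: Z_6=0, draws=[], offspring=[], Z_7=0
gen 7: Z_7=0, draws=[], offspring=[], Z_8=0

yes


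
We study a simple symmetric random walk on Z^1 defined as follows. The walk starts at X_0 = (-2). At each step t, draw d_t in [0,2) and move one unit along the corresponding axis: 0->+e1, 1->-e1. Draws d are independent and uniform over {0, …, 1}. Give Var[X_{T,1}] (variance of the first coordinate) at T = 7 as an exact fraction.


Outcome values over d=0..1: [1, -1]
Σy = 0, Σy² = 2, M = 2
μ = 0/2 = 0,  σ² = 2/2 − (0)² = 1
Independent increments: Var[X_7] = 7·σ² = 7·(1) = 7

7


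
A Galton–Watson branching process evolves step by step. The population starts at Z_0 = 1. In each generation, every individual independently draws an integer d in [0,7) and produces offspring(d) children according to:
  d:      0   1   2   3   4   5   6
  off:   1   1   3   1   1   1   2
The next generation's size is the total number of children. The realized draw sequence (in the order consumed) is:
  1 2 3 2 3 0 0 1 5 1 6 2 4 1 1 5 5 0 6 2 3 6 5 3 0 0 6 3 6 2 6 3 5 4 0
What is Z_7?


gen 0: Z_0=1, draws=[1], offspring=[1], Z_1=1
gen 1: Z_1=1, draws=[2], offspring=[3], Z_2=3
gen 2: Z_2=3, draws=[3, 2, 3], offspring=[1, 3, 1], Z_3=5
gen 3: Z_3=5, draws=[0, 0, 1, 5, 1], offspring=[1, 1, 1, 1, 1], Z_4=5
gen 4: Z_4=5, draws=[6, 2, 4, 1, 1], offspring=[2, 3, 1, 1, 1], Z_5=8
gen 5: Z_5=8, draws=[5, 5, 0, 6, 2, 3, 6, 5], offspring=[1, 1, 1, 2, 3, 1, 2, 1], Z_6=12
gen 6: Z_6=12, draws=[3, 0, 0, 6, 3, 6, 2, 6, 3, 5, 4, 0], offspring=[1, 1, 1, 2, 1, 2, 3, 2, 1, 1, 1, 1], Z_7=17

17


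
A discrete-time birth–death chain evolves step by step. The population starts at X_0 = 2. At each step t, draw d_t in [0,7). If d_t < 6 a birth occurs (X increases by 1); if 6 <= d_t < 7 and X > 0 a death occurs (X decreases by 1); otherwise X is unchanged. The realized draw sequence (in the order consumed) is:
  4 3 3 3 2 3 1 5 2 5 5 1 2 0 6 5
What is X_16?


16

t=0: X=2, d=4 → birth, X_1=3
t=1: X=3, d=3 → birth, X_2=4
t=2: X=4, d=3 → birth, X_3=5
t=3: X=5, d=3 → birth, X_4=6
t=4: X=6, d=2 → birth, X_5=7
t=5: X=7, d=3 → birth, X_6=8
t=6: X=8, d=1 → birth, X_7=9
t=7: X=9, d=5 → birth, X_8=10
t=8: X=10, d=2 → birth, X_9=11
t=9: X=11, d=5 → birth, X_10=12
t=10: X=12, d=5 → birth, X_11=13
t=11: X=13, d=1 → birth, X_12=14
t=12: X=14, d=2 → birth, X_13=15
t=13: X=15, d=0 → birth, X_14=16
t=14: X=16, d=6 → death, X_15=15
t=15: X=15, d=5 → birth, X_16=16


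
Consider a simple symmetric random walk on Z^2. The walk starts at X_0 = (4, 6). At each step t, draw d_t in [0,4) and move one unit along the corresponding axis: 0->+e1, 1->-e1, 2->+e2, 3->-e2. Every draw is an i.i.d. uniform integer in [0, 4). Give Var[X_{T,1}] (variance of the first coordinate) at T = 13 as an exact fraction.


13/2

Outcome values over d=0..3: [1, -1, 0, 0]
Σy = 0, Σy² = 2, M = 4
μ = 0/4 = 0,  σ² = 2/4 − (0)² = 1/2
Independent increments: Var[X_13] = 13·σ² = 13·(1/2) = 13/2


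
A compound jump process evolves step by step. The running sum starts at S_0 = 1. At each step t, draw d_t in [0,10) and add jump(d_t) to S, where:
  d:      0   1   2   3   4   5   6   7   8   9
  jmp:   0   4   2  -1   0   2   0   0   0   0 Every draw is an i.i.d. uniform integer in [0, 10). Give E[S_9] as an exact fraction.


Outcome values over d=0..9: [0, 4, 2, -1, 0, 2, 0, 0, 0, 0]
Σy = 7, Σy² = 25, M = 10
μ = 7/10 = 7/10,  σ² = 25/10 − (7/10)² = 201/100
E[S_9] = 1 + 9·(7/10) = 73/10

73/10


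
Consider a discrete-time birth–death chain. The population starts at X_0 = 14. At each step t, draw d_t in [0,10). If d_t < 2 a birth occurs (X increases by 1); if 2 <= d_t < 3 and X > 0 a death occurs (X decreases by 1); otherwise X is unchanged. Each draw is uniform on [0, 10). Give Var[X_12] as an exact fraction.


87/25

X can drop by at most 1 per step and X_0 = 14 > T = 12, so X_t >= 14 − t >= 2 > 0 for every t <= 12: the floor at 0 (the 'and X > 0' condition) never binds. Hence X_12 = X_0 + Σ_{t<12} Y_t with i.i.d. increments Y_t = y(d_t) ∈ {+1, −1, 0}.
Outcome values over d=0..9: [1, 1, -1, 0, 0, 0, 0, 0, 0, 0]
Σy = 1, Σy² = 3, M = 10
μ = 1/10 = 1/10,  σ² = 3/10 − (1/10)² = 29/100
Independent increments: Var[X_12] = 12·σ² = 12·(29/100) = 87/25


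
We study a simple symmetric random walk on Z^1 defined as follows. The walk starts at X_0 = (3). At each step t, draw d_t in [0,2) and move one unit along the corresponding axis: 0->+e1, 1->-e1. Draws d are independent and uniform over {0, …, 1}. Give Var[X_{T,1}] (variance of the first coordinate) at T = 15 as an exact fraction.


15

Outcome values over d=0..1: [1, -1]
Σy = 0, Σy² = 2, M = 2
μ = 0/2 = 0,  σ² = 2/2 − (0)² = 1
Independent increments: Var[X_15] = 15·σ² = 15·(1) = 15


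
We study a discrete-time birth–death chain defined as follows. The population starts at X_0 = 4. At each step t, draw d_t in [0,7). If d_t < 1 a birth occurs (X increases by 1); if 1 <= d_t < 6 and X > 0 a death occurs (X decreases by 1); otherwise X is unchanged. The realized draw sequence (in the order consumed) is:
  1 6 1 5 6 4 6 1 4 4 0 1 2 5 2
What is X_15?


0

t=0: X=4, d=1 → death, X_1=3
t=1: X=3, d=6 → hold, X_2=3
t=2: X=3, d=1 → death, X_3=2
t=3: X=2, d=5 → death, X_4=1
t=4: X=1, d=6 → hold, X_5=1
t=5: X=1, d=4 → death, X_6=0
t=6: X=0, d=6 → hold, X_7=0
t=7: X=0, d=1 → hold, X_8=0
t=8: X=0, d=4 → hold, X_9=0
t=9: X=0, d=4 → hold, X_10=0
t=10: X=0, d=0 → birth, X_11=1
t=11: X=1, d=1 → death, X_12=0
t=12: X=0, d=2 → hold, X_13=0
t=13: X=0, d=5 → hold, X_14=0
t=14: X=0, d=2 → hold, X_15=0


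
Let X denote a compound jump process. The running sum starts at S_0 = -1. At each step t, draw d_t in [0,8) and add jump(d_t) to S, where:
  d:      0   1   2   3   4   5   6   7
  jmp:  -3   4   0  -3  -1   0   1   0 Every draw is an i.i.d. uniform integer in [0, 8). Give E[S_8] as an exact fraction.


-3

Outcome values over d=0..7: [-3, 4, 0, -3, -1, 0, 1, 0]
Σy = -2, Σy² = 36, M = 8
μ = -2/8 = -1/4,  σ² = 36/8 − (-1/4)² = 71/16
E[S_8] = -1 + 8·(-1/4) = -3


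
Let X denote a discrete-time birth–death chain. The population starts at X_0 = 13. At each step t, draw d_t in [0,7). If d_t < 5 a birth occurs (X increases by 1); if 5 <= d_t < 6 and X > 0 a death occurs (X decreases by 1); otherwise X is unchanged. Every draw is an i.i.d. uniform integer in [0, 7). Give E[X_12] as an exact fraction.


139/7

X can drop by at most 1 per step and X_0 = 13 > T = 12, so X_t >= 13 − t >= 1 > 0 for every t <= 12: the floor at 0 (the 'and X > 0' condition) never binds. Hence X_12 = X_0 + Σ_{t<12} Y_t with i.i.d. increments Y_t = y(d_t) ∈ {+1, −1, 0}.
Outcome values over d=0..6: [1, 1, 1, 1, 1, -1, 0]
Σy = 4, Σy² = 6, M = 7
μ = 4/7 = 4/7,  σ² = 6/7 − (4/7)² = 26/49
E[X_12] = 13 + 12·(4/7) = 139/7


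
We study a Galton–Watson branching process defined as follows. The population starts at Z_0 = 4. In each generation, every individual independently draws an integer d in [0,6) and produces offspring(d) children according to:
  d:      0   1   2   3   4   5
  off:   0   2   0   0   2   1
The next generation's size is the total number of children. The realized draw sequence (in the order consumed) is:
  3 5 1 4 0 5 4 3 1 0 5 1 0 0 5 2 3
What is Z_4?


1

gen 0: Z_0=4, draws=[3, 5, 1, 4], offspring=[0, 1, 2, 2], Z_1=5
gen 1: Z_1=5, draws=[0, 5, 4, 3, 1], offspring=[0, 1, 2, 0, 2], Z_2=5
gen 2: Z_2=5, draws=[0, 5, 1, 0, 0], offspring=[0, 1, 2, 0, 0], Z_3=3
gen 3: Z_3=3, draws=[5, 2, 3], offspring=[1, 0, 0], Z_4=1


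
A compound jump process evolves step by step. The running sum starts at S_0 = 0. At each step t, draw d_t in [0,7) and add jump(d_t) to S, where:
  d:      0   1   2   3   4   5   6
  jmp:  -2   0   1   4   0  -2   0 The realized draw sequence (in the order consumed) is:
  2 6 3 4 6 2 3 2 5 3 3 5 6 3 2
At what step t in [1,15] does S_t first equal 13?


t=0: S=0, d=2, jump=1, S_1=1
t=1: S=1, d=6, jump=0, S_2=1
t=2: S=1, d=3, jump=4, S_3=5
t=3: S=5, d=4, jump=0, S_4=5
t=4: S=5, d=6, jump=0, S_5=5
t=5: S=5, d=2, jump=1, S_6=6
t=6: S=6, d=3, jump=4, S_7=10
t=7: S=10, d=2, jump=1, S_8=11
t=8: S=11, d=5, jump=-2, S_9=9
t=9: S=9, d=3, jump=4, S_10=13
t=10: S=13, d=3, jump=4, S_11=17
t=11: S=17, d=5, jump=-2, S_12=15
t=12: S=15, d=6, jump=0, S_13=15
t=13: S=15, d=3, jump=4, S_14=19
t=14: S=19, d=2, jump=1, S_15=20

10


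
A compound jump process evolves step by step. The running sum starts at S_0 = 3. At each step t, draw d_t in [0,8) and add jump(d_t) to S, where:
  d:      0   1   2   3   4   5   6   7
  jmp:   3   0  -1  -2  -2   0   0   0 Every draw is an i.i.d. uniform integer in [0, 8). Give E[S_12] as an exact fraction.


0

Outcome values over d=0..7: [3, 0, -1, -2, -2, 0, 0, 0]
Σy = -2, Σy² = 18, M = 8
μ = -2/8 = -1/4,  σ² = 18/8 − (-1/4)² = 35/16
E[S_12] = 3 + 12·(-1/4) = 0


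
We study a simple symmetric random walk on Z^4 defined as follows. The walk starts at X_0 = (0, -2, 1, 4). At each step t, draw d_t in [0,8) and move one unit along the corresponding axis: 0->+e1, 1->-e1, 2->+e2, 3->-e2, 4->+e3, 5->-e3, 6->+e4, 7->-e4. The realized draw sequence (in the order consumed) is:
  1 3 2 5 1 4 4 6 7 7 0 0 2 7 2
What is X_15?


t=0: X=(0, -2, 1, 4), d=1 → -e1, X_1=(-1, -2, 1, 4)
t=1: X=(-1, -2, 1, 4), d=3 → -e2, X_2=(-1, -3, 1, 4)
t=2: X=(-1, -3, 1, 4), d=2 → +e2, X_3=(-1, -2, 1, 4)
t=3: X=(-1, -2, 1, 4), d=5 → -e3, X_4=(-1, -2, 0, 4)
t=4: X=(-1, -2, 0, 4), d=1 → -e1, X_5=(-2, -2, 0, 4)
t=5: X=(-2, -2, 0, 4), d=4 → +e3, X_6=(-2, -2, 1, 4)
t=6: X=(-2, -2, 1, 4), d=4 → +e3, X_7=(-2, -2, 2, 4)
t=7: X=(-2, -2, 2, 4), d=6 → +e4, X_8=(-2, -2, 2, 5)
t=8: X=(-2, -2, 2, 5), d=7 → -e4, X_9=(-2, -2, 2, 4)
t=9: X=(-2, -2, 2, 4), d=7 → -e4, X_10=(-2, -2, 2, 3)
t=10: X=(-2, -2, 2, 3), d=0 → +e1, X_11=(-1, -2, 2, 3)
t=11: X=(-1, -2, 2, 3), d=0 → +e1, X_12=(0, -2, 2, 3)
t=12: X=(0, -2, 2, 3), d=2 → +e2, X_13=(0, -1, 2, 3)
t=13: X=(0, -1, 2, 3), d=7 → -e4, X_14=(0, -1, 2, 2)
t=14: X=(0, -1, 2, 2), d=2 → +e2, X_15=(0, 0, 2, 2)

(0, 0, 2, 2)


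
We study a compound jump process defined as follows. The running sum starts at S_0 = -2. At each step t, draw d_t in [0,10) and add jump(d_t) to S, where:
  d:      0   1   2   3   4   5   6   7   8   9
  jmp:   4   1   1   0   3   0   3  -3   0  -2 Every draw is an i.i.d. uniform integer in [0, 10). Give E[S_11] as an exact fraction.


57/10

Outcome values over d=0..9: [4, 1, 1, 0, 3, 0, 3, -3, 0, -2]
Σy = 7, Σy² = 49, M = 10
μ = 7/10 = 7/10,  σ² = 49/10 − (7/10)² = 441/100
E[S_11] = -2 + 11·(7/10) = 57/10


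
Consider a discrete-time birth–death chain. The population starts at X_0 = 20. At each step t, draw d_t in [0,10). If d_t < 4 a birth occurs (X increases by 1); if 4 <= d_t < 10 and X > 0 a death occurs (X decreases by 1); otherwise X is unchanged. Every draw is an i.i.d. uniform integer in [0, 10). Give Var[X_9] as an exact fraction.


X can drop by at most 1 per step and X_0 = 20 > T = 9, so X_t >= 20 − t >= 11 > 0 for every t <= 9: the floor at 0 (the 'and X > 0' condition) never binds. Hence X_9 = X_0 + Σ_{t<9} Y_t with i.i.d. increments Y_t = y(d_t) ∈ {+1, −1, 0}.
Outcome values over d=0..9: [1, 1, 1, 1, -1, -1, -1, -1, -1, -1]
Σy = -2, Σy² = 10, M = 10
μ = -2/10 = -1/5,  σ² = 10/10 − (-1/5)² = 24/25
Independent increments: Var[X_9] = 9·σ² = 9·(24/25) = 216/25

216/25


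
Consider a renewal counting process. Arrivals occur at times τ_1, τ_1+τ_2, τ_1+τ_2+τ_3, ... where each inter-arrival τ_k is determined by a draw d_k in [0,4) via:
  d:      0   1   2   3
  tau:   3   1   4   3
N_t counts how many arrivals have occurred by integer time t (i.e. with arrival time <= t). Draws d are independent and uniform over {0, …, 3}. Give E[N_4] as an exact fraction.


341/256

Inter-arrival values over d=0..3: [3, 1, 4, 3]
Each d has probability 1/4, so the pmf of τ is: f(1) = 1/4, f(3) = 1/2, f(4) = 1/4
Renewal equation for m(n) = E[N_n]: condition on τ_1 = k (if k <= n, one arrival plus a fresh copy on the remaining n−k steps): m(n) = F(n) + Σ_{k<=n} f(k)·m(n−k), where F(n) = P(τ <= n) and m(0) = 0
m(1) = F(1) = 1/4
m(2) = F(2) + f(1)·m(1) = 1/4 + 1/4·1/4 = 5/16
m(3) = F(3) + f(1)·m(2) = 3/4 + 1/4·5/16 = 53/64
m(4) = F(4) + f(1)·m(3) + f(3)·m(1) = 1 + 1/4·53/64 + 1/2·1/4 = 341/256
E[N_4] = m(4) = 341/256


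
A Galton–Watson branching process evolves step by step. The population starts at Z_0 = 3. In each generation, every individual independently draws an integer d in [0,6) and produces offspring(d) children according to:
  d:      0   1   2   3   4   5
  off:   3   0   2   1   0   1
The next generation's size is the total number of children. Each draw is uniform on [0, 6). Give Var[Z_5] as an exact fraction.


Outcome values over d=0..5: [3, 0, 2, 1, 0, 1]
Σy = 7, Σy² = 15, M = 6
μ = 7/6 = 7/6,  σ² = 15/6 − (7/6)² = 41/36
V_0 = 0, E_0 = 3
V_1 = 41/36·E_0 + (7/6)²·V_0 = 41/12;  E_1 = 7/2
V_2 = 41/36·E_1 + (7/6)²·V_1 = 3731/432;  E_2 = 49/12
V_3 = 41/36·E_2 + (7/6)²·V_2 = 255143/15552;  E_3 = 343/72
V_4 = 41/36·E_3 + (7/6)²·V_3 = 15539615/559872;  E_4 = 2401/432
V_5 = 41/36·E_4 + (7/6)²·V_4 = 889020671/20155392;  E_5 = 16807/2592

889020671/20155392


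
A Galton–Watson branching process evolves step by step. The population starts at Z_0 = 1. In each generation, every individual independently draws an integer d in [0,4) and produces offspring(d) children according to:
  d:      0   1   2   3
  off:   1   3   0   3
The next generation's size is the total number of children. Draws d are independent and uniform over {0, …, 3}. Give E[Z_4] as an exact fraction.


2401/256

Outcome values over d=0..3: [1, 3, 0, 3]
Σy = 7, Σy² = 19, M = 4
μ = 7/4 = 7/4,  σ² = 19/4 − (7/4)² = 27/16
E[Z_0] = 1
E[Z_1] = 7/4·E[Z_0] = 7/4
E[Z_2] = 7/4·E[Z_1] = 49/16
E[Z_3] = 7/4·E[Z_2] = 343/64
E[Z_4] = 7/4·E[Z_3] = 2401/256


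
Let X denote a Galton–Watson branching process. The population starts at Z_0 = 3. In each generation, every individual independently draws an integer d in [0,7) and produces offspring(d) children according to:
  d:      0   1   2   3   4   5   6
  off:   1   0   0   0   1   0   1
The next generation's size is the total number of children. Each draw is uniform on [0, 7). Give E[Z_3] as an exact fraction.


81/343

Outcome values over d=0..6: [1, 0, 0, 0, 1, 0, 1]
Σy = 3, Σy² = 3, M = 7
μ = 3/7 = 3/7,  σ² = 3/7 − (3/7)² = 12/49
E[Z_0] = 3
E[Z_1] = 3/7·E[Z_0] = 9/7
E[Z_2] = 3/7·E[Z_1] = 27/49
E[Z_3] = 3/7·E[Z_2] = 81/343


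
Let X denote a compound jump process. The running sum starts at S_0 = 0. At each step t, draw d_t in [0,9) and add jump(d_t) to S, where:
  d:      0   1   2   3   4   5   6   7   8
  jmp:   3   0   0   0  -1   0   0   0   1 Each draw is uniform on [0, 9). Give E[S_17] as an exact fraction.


Outcome values over d=0..8: [3, 0, 0, 0, -1, 0, 0, 0, 1]
Σy = 3, Σy² = 11, M = 9
μ = 3/9 = 1/3,  σ² = 11/9 − (1/3)² = 10/9
E[S_17] = 0 + 17·(1/3) = 17/3

17/3


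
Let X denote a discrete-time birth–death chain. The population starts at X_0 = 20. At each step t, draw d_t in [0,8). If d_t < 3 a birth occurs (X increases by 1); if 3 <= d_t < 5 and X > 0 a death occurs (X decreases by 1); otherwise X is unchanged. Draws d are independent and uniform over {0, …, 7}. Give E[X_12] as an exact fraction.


43/2

X can drop by at most 1 per step and X_0 = 20 > T = 12, so X_t >= 20 − t >= 8 > 0 for every t <= 12: the floor at 0 (the 'and X > 0' condition) never binds. Hence X_12 = X_0 + Σ_{t<12} Y_t with i.i.d. increments Y_t = y(d_t) ∈ {+1, −1, 0}.
Outcome values over d=0..7: [1, 1, 1, -1, -1, 0, 0, 0]
Σy = 1, Σy² = 5, M = 8
μ = 1/8 = 1/8,  σ² = 5/8 − (1/8)² = 39/64
E[X_12] = 20 + 12·(1/8) = 43/2


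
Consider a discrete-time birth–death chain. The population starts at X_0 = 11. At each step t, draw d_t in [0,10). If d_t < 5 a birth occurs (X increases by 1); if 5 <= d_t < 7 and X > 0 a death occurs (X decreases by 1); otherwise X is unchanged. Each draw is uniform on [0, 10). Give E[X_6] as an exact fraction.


64/5

X can drop by at most 1 per step and X_0 = 11 > T = 6, so X_t >= 11 − t >= 5 > 0 for every t <= 6: the floor at 0 (the 'and X > 0' condition) never binds. Hence X_6 = X_0 + Σ_{t<6} Y_t with i.i.d. increments Y_t = y(d_t) ∈ {+1, −1, 0}.
Outcome values over d=0..9: [1, 1, 1, 1, 1, -1, -1, 0, 0, 0]
Σy = 3, Σy² = 7, M = 10
μ = 3/10 = 3/10,  σ² = 7/10 − (3/10)² = 61/100
E[X_6] = 11 + 6·(3/10) = 64/5


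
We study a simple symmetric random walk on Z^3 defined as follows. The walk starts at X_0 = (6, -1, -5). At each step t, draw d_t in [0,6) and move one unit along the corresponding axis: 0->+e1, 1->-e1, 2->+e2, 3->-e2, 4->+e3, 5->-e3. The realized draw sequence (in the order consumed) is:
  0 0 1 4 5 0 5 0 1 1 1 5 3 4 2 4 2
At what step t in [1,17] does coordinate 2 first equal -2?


t=0: X=(6, -1, -5), d=0 → +e1, X_1=(7, -1, -5)
t=1: X=(7, -1, -5), d=0 → +e1, X_2=(8, -1, -5)
t=2: X=(8, -1, -5), d=1 → -e1, X_3=(7, -1, -5)
t=3: X=(7, -1, -5), d=4 → +e3, X_4=(7, -1, -4)
t=4: X=(7, -1, -4), d=5 → -e3, X_5=(7, -1, -5)
t=5: X=(7, -1, -5), d=0 → +e1, X_6=(8, -1, -5)
t=6: X=(8, -1, -5), d=5 → -e3, X_7=(8, -1, -6)
t=7: X=(8, -1, -6), d=0 → +e1, X_8=(9, -1, -6)
t=8: X=(9, -1, -6), d=1 → -e1, X_9=(8, -1, -6)
t=9: X=(8, -1, -6), d=1 → -e1, X_10=(7, -1, -6)
t=10: X=(7, -1, -6), d=1 → -e1, X_11=(6, -1, -6)
t=11: X=(6, -1, -6), d=5 → -e3, X_12=(6, -1, -7)
t=12: X=(6, -1, -7), d=3 → -e2, X_13=(6, -2, -7)
t=13: X=(6, -2, -7), d=4 → +e3, X_14=(6, -2, -6)
t=14: X=(6, -2, -6), d=2 → +e2, X_15=(6, -1, -6)
t=15: X=(6, -1, -6), d=4 → +e3, X_16=(6, -1, -5)
t=16: X=(6, -1, -5), d=2 → +e2, X_17=(6, 0, -5)

13


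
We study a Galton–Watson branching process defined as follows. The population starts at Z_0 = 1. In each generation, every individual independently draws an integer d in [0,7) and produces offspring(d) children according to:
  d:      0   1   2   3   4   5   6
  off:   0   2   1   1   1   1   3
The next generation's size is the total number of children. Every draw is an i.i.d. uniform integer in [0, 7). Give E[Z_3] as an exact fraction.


729/343

Outcome values over d=0..6: [0, 2, 1, 1, 1, 1, 3]
Σy = 9, Σy² = 17, M = 7
μ = 9/7 = 9/7,  σ² = 17/7 − (9/7)² = 38/49
E[Z_0] = 1
E[Z_1] = 9/7·E[Z_0] = 9/7
E[Z_2] = 9/7·E[Z_1] = 81/49
E[Z_3] = 9/7·E[Z_2] = 729/343


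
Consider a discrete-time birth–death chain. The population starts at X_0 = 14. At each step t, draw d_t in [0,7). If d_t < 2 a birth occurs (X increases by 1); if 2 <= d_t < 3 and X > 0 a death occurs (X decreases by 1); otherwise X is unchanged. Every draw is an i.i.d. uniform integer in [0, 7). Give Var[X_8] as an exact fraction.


160/49

X can drop by at most 1 per step and X_0 = 14 > T = 8, so X_t >= 14 − t >= 6 > 0 for every t <= 8: the floor at 0 (the 'and X > 0' condition) never binds. Hence X_8 = X_0 + Σ_{t<8} Y_t with i.i.d. increments Y_t = y(d_t) ∈ {+1, −1, 0}.
Outcome values over d=0..6: [1, 1, -1, 0, 0, 0, 0]
Σy = 1, Σy² = 3, M = 7
μ = 1/7 = 1/7,  σ² = 3/7 − (1/7)² = 20/49
Independent increments: Var[X_8] = 8·σ² = 8·(20/49) = 160/49


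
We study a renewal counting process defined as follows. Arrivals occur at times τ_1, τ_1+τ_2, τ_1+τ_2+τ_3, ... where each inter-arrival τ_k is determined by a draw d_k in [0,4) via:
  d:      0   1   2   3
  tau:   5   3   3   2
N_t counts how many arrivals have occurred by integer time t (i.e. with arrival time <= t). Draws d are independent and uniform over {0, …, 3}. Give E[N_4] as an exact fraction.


Inter-arrival values over d=0..3: [5, 3, 3, 2]
Each d has probability 1/4, so the pmf of τ is: f(2) = 1/4, f(3) = 1/2, f(5) = 1/4
Renewal equation for m(n) = E[N_n]: condition on τ_1 = k (if k <= n, one arrival plus a fresh copy on the remaining n−k steps): m(n) = F(n) + Σ_{k<=n} f(k)·m(n−k), where F(n) = P(τ <= n) and m(0) = 0
m(1) = F(1) = 0
m(2) = F(2) = 1/4
m(3) = F(3) = 3/4
m(4) = F(4) + f(2)·m(2) = 3/4 + 1/4·1/4 = 13/16
E[N_4] = m(4) = 13/16

13/16


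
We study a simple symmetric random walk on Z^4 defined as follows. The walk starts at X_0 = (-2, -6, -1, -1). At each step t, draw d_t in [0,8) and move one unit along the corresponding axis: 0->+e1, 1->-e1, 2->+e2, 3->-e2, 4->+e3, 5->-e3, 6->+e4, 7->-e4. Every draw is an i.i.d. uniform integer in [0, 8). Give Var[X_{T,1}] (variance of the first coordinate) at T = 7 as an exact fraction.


7/4

Outcome values over d=0..7: [1, -1, 0, 0, 0, 0, 0, 0]
Σy = 0, Σy² = 2, M = 8
μ = 0/8 = 0,  σ² = 2/8 − (0)² = 1/4
Independent increments: Var[X_7] = 7·σ² = 7·(1/4) = 7/4


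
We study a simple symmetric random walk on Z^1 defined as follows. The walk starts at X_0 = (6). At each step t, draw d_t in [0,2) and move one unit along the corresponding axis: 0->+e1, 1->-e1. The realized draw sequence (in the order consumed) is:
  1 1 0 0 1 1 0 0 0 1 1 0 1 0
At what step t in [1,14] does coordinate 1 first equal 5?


1

t=0: X=(6), d=1 → -e1, X_1=(5)
t=1: X=(5), d=1 → -e1, X_2=(4)
t=2: X=(4), d=0 → +e1, X_3=(5)
t=3: X=(5), d=0 → +e1, X_4=(6)
t=4: X=(6), d=1 → -e1, X_5=(5)
t=5: X=(5), d=1 → -e1, X_6=(4)
t=6: X=(4), d=0 → +e1, X_7=(5)
t=7: X=(5), d=0 → +e1, X_8=(6)
t=8: X=(6), d=0 → +e1, X_9=(7)
t=9: X=(7), d=1 → -e1, X_10=(6)
t=10: X=(6), d=1 → -e1, X_11=(5)
t=11: X=(5), d=0 → +e1, X_12=(6)
t=12: X=(6), d=1 → -e1, X_13=(5)
t=13: X=(5), d=0 → +e1, X_14=(6)


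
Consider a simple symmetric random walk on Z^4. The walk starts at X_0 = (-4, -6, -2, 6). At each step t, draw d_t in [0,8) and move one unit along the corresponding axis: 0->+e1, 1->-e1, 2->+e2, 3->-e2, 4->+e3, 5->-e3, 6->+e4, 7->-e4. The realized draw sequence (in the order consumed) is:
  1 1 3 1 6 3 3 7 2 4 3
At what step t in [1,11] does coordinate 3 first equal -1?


t=0: X=(-4, -6, -2, 6), d=1 → -e1, X_1=(-5, -6, -2, 6)
t=1: X=(-5, -6, -2, 6), d=1 → -e1, X_2=(-6, -6, -2, 6)
t=2: X=(-6, -6, -2, 6), d=3 → -e2, X_3=(-6, -7, -2, 6)
t=3: X=(-6, -7, -2, 6), d=1 → -e1, X_4=(-7, -7, -2, 6)
t=4: X=(-7, -7, -2, 6), d=6 → +e4, X_5=(-7, -7, -2, 7)
t=5: X=(-7, -7, -2, 7), d=3 → -e2, X_6=(-7, -8, -2, 7)
t=6: X=(-7, -8, -2, 7), d=3 → -e2, X_7=(-7, -9, -2, 7)
t=7: X=(-7, -9, -2, 7), d=7 → -e4, X_8=(-7, -9, -2, 6)
t=8: X=(-7, -9, -2, 6), d=2 → +e2, X_9=(-7, -8, -2, 6)
t=9: X=(-7, -8, -2, 6), d=4 → +e3, X_10=(-7, -8, -1, 6)
t=10: X=(-7, -8, -1, 6), d=3 → -e2, X_11=(-7, -9, -1, 6)

10


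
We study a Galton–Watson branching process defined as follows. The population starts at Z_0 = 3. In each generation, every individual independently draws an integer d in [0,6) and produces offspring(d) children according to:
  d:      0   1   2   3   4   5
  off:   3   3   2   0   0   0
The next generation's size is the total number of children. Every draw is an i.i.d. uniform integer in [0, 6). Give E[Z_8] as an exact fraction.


Outcome values over d=0..5: [3, 3, 2, 0, 0, 0]
Σy = 8, Σy² = 22, M = 6
μ = 8/6 = 4/3,  σ² = 22/6 − (4/3)² = 17/9
E[Z_0] = 3
E[Z_1] = 4/3·E[Z_0] = 4
E[Z_2] = 4/3·E[Z_1] = 16/3
E[Z_3] = 4/3·E[Z_2] = 64/9
E[Z_4] = 4/3·E[Z_3] = 256/27
E[Z_5] = 4/3·E[Z_4] = 1024/81
E[Z_6] = 4/3·E[Z_5] = 4096/243
E[Z_7] = 4/3·E[Z_6] = 16384/729
E[Z_8] = 4/3·E[Z_7] = 65536/2187

65536/2187


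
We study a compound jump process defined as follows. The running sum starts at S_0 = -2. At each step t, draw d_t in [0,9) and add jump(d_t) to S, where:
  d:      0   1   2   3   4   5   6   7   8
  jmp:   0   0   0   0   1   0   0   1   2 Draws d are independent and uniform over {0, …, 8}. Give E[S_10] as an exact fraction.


22/9

Outcome values over d=0..8: [0, 0, 0, 0, 1, 0, 0, 1, 2]
Σy = 4, Σy² = 6, M = 9
μ = 4/9 = 4/9,  σ² = 6/9 − (4/9)² = 38/81
E[S_10] = -2 + 10·(4/9) = 22/9


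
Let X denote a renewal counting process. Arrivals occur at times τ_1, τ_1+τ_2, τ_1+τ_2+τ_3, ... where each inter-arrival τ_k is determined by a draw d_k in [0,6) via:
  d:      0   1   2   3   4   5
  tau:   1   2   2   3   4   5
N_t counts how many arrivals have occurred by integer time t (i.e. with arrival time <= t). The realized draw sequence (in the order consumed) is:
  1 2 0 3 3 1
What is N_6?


draw d_1=1: τ_1=2, arrival time A_1=2
draw d_2=2: τ_2=2, arrival time A_2=4
draw d_3=0: τ_3=1, arrival time A_3=5
draw d_4=3: τ_4=3, arrival time A_4=8
draw d_5=3: τ_5=3, arrival time A_5=11
draw d_6=1: τ_6=2, arrival time A_6=13
N_t over t=0..6: 0:0 1:0 2:1 3:1 4:2 5:3 6:3

3


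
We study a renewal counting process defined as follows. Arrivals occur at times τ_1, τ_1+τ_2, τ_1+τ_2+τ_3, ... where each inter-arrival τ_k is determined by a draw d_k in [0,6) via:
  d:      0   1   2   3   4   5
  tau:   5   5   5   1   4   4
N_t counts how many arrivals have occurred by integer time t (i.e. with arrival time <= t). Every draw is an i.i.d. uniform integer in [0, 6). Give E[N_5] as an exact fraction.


Inter-arrival values over d=0..5: [5, 5, 5, 1, 4, 4]
Each d has probability 1/6, so the pmf of τ is: f(1) = 1/6, f(4) = 1/3, f(5) = 1/2
Renewal equation for m(n) = E[N_n]: condition on τ_1 = k (if k <= n, one arrival plus a fresh copy on the remaining n−k steps): m(n) = F(n) + Σ_{k<=n} f(k)·m(n−k), where F(n) = P(τ <= n) and m(0) = 0
m(1) = F(1) = 1/6
m(2) = F(2) + f(1)·m(1) = 1/6 + 1/6·1/6 = 7/36
m(3) = F(3) + f(1)·m(2) = 1/6 + 1/6·7/36 = 43/216
m(4) = F(4) + f(1)·m(3) = 1/2 + 1/6·43/216 = 691/1296
m(5) = F(5) + f(1)·m(4) + f(4)·m(1) = 1 + 1/6·691/1296 + 1/3·1/6 = 8899/7776
E[N_5] = m(5) = 8899/7776

8899/7776


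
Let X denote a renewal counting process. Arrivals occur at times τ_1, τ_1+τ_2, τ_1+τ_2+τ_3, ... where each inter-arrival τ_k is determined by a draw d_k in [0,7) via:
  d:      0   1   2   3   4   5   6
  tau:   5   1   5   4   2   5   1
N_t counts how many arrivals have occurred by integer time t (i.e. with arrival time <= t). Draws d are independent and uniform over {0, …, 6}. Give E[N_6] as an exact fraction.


Inter-arrival values over d=0..6: [5, 1, 5, 4, 2, 5, 1]
Each d has probability 1/7, so the pmf of τ is: f(1) = 2/7, f(2) = 1/7, f(4) = 1/7, f(5) = 3/7
Renewal equation for m(n) = E[N_n]: condition on τ_1 = k (if k <= n, one arrival plus a fresh copy on the remaining n−k steps): m(n) = F(n) + Σ_{k<=n} f(k)·m(n−k), where F(n) = P(τ <= n) and m(0) = 0
m(1) = F(1) = 2/7
m(2) = F(2) + f(1)·m(1) = 3/7 + 2/7·2/7 = 25/49
m(3) = F(3) + f(1)·m(2) + f(2)·m(1) = 3/7 + 2/7·25/49 + 1/7·2/7 = 211/343
m(4) = F(4) + f(1)·m(3) + f(2)·m(2) = 4/7 + 2/7·211/343 + 1/7·25/49 = 1969/2401
m(5) = F(5) + f(1)·m(4) + f(2)·m(3) + f(4)·m(1) = 1 + 2/7·1969/2401 + 1/7·211/343 + 1/7·2/7 = 22908/16807
m(6) = F(6) + f(1)·m(5) + f(2)·m(4) + f(4)·m(2) + f(5)·m(1) = 1 + 2/7·22908/16807 + 1/7·1969/2401 + 1/7·25/49 + 3/7·2/7 = 200229/117649
E[N_6] = m(6) = 200229/117649

200229/117649


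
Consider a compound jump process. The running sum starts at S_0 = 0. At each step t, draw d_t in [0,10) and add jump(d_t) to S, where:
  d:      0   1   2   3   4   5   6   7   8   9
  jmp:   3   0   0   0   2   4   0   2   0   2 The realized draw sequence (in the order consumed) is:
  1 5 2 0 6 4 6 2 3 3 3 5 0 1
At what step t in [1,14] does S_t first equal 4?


2

t=0: S=0, d=1, jump=0, S_1=0
t=1: S=0, d=5, jump=4, S_2=4
t=2: S=4, d=2, jump=0, S_3=4
t=3: S=4, d=0, jump=3, S_4=7
t=4: S=7, d=6, jump=0, S_5=7
t=5: S=7, d=4, jump=2, S_6=9
t=6: S=9, d=6, jump=0, S_7=9
t=7: S=9, d=2, jump=0, S_8=9
t=8: S=9, d=3, jump=0, S_9=9
t=9: S=9, d=3, jump=0, S_10=9
t=10: S=9, d=3, jump=0, S_11=9
t=11: S=9, d=5, jump=4, S_12=13
t=12: S=13, d=0, jump=3, S_13=16
t=13: S=16, d=1, jump=0, S_14=16


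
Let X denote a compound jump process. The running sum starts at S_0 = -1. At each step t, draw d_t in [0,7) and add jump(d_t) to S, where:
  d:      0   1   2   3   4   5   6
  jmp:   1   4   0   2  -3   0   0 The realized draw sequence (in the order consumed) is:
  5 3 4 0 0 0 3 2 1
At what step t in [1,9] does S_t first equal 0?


5

t=0: S=-1, d=5, jump=0, S_1=-1
t=1: S=-1, d=3, jump=2, S_2=1
t=2: S=1, d=4, jump=-3, S_3=-2
t=3: S=-2, d=0, jump=1, S_4=-1
t=4: S=-1, d=0, jump=1, S_5=0
t=5: S=0, d=0, jump=1, S_6=1
t=6: S=1, d=3, jump=2, S_7=3
t=7: S=3, d=2, jump=0, S_8=3
t=8: S=3, d=1, jump=4, S_9=7


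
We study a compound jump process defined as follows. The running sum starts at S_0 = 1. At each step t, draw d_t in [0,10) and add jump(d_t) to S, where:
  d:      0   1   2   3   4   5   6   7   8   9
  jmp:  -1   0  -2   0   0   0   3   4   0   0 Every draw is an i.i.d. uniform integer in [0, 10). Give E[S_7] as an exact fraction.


19/5

Outcome values over d=0..9: [-1, 0, -2, 0, 0, 0, 3, 4, 0, 0]
Σy = 4, Σy² = 30, M = 10
μ = 4/10 = 2/5,  σ² = 30/10 − (2/5)² = 71/25
E[S_7] = 1 + 7·(2/5) = 19/5


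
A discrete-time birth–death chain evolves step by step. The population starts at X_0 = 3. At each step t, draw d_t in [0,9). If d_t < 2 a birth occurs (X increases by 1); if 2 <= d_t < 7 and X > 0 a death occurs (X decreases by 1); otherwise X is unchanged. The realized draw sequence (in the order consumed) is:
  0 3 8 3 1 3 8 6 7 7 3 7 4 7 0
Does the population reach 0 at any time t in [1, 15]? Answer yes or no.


t=0: X=3, d=0 → birth, X_1=4
t=1: X=4, d=3 → death, X_2=3
t=2: X=3, d=8 → hold, X_3=3
t=3: X=3, d=3 → death, X_4=2
t=4: X=2, d=1 → birth, X_5=3
t=5: X=3, d=3 → death, X_6=2
t=6: X=2, d=8 → hold, X_7=2
t=7: X=2, d=6 → death, X_8=1
t=8: X=1, d=7 → hold, X_9=1
t=9: X=1, d=7 → hold, X_10=1
t=10: X=1, d=3 → death, X_11=0
t=11: X=0, d=7 → hold, X_12=0
t=12: X=0, d=4 → hold, X_13=0
t=13: X=0, d=7 → hold, X_14=0
t=14: X=0, d=0 → birth, X_15=1

yes


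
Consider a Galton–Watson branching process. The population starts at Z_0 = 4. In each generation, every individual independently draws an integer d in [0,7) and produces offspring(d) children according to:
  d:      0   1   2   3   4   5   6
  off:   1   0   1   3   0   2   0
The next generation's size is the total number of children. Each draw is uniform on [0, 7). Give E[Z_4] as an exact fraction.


Outcome values over d=0..6: [1, 0, 1, 3, 0, 2, 0]
Σy = 7, Σy² = 15, M = 7
μ = 7/7 = 1,  σ² = 15/7 − (1)² = 8/7
E[Z_0] = 4
E[Z_1] = 1·E[Z_0] = 4
E[Z_2] = 1·E[Z_1] = 4
E[Z_3] = 1·E[Z_2] = 4
E[Z_4] = 1·E[Z_3] = 4

4


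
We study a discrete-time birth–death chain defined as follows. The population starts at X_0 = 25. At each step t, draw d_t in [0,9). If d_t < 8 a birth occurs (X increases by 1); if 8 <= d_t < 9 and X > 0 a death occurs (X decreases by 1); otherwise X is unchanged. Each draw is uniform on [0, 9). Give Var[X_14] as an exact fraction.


X can drop by at most 1 per step and X_0 = 25 > T = 14, so X_t >= 25 − t >= 11 > 0 for every t <= 14: the floor at 0 (the 'and X > 0' condition) never binds. Hence X_14 = X_0 + Σ_{t<14} Y_t with i.i.d. increments Y_t = y(d_t) ∈ {+1, −1, 0}.
Outcome values over d=0..8: [1, 1, 1, 1, 1, 1, 1, 1, -1]
Σy = 7, Σy² = 9, M = 9
μ = 7/9 = 7/9,  σ² = 9/9 − (7/9)² = 32/81
Independent increments: Var[X_14] = 14·σ² = 14·(32/81) = 448/81

448/81


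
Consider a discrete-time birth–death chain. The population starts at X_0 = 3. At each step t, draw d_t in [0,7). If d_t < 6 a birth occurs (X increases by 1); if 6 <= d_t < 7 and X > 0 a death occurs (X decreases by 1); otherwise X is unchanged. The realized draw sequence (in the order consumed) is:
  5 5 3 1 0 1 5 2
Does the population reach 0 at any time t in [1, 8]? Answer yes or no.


no

t=0: X=3, d=5 → birth, X_1=4
t=1: X=4, d=5 → birth, X_2=5
t=2: X=5, d=3 → birth, X_3=6
t=3: X=6, d=1 → birth, X_4=7
t=4: X=7, d=0 → birth, X_5=8
t=5: X=8, d=1 → birth, X_6=9
t=6: X=9, d=5 → birth, X_7=10
t=7: X=10, d=2 → birth, X_8=11


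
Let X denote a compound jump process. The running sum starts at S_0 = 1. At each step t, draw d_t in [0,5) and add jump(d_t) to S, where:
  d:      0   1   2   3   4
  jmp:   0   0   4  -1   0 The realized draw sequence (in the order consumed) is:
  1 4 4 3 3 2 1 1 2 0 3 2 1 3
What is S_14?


9

t=0: S=1, d=1, jump=0, S_1=1
t=1: S=1, d=4, jump=0, S_2=1
t=2: S=1, d=4, jump=0, S_3=1
t=3: S=1, d=3, jump=-1, S_4=0
t=4: S=0, d=3, jump=-1, S_5=-1
t=5: S=-1, d=2, jump=4, S_6=3
t=6: S=3, d=1, jump=0, S_7=3
t=7: S=3, d=1, jump=0, S_8=3
t=8: S=3, d=2, jump=4, S_9=7
t=9: S=7, d=0, jump=0, S_10=7
t=10: S=7, d=3, jump=-1, S_11=6
t=11: S=6, d=2, jump=4, S_12=10
t=12: S=10, d=1, jump=0, S_13=10
t=13: S=10, d=3, jump=-1, S_14=9


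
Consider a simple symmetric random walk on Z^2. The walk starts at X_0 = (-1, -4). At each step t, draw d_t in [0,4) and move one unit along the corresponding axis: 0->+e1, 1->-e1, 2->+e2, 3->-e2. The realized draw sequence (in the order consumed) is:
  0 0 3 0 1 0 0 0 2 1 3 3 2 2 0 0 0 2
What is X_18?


(6, -3)

t=0: X=(-1, -4), d=0 → +e1, X_1=(0, -4)
t=1: X=(0, -4), d=0 → +e1, X_2=(1, -4)
t=2: X=(1, -4), d=3 → -e2, X_3=(1, -5)
t=3: X=(1, -5), d=0 → +e1, X_4=(2, -5)
t=4: X=(2, -5), d=1 → -e1, X_5=(1, -5)
t=5: X=(1, -5), d=0 → +e1, X_6=(2, -5)
t=6: X=(2, -5), d=0 → +e1, X_7=(3, -5)
t=7: X=(3, -5), d=0 → +e1, X_8=(4, -5)
t=8: X=(4, -5), d=2 → +e2, X_9=(4, -4)
t=9: X=(4, -4), d=1 → -e1, X_10=(3, -4)
t=10: X=(3, -4), d=3 → -e2, X_11=(3, -5)
t=11: X=(3, -5), d=3 → -e2, X_12=(3, -6)
t=12: X=(3, -6), d=2 → +e2, X_13=(3, -5)
t=13: X=(3, -5), d=2 → +e2, X_14=(3, -4)
t=14: X=(3, -4), d=0 → +e1, X_15=(4, -4)
t=15: X=(4, -4), d=0 → +e1, X_16=(5, -4)
t=16: X=(5, -4), d=0 → +e1, X_17=(6, -4)
t=17: X=(6, -4), d=2 → +e2, X_18=(6, -3)


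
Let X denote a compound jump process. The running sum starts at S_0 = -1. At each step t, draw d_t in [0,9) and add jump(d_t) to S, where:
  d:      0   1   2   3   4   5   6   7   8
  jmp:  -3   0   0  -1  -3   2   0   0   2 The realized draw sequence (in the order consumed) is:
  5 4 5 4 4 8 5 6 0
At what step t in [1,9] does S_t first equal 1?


1

t=0: S=-1, d=5, jump=2, S_1=1
t=1: S=1, d=4, jump=-3, S_2=-2
t=2: S=-2, d=5, jump=2, S_3=0
t=3: S=0, d=4, jump=-3, S_4=-3
t=4: S=-3, d=4, jump=-3, S_5=-6
t=5: S=-6, d=8, jump=2, S_6=-4
t=6: S=-4, d=5, jump=2, S_7=-2
t=7: S=-2, d=6, jump=0, S_8=-2
t=8: S=-2, d=0, jump=-3, S_9=-5


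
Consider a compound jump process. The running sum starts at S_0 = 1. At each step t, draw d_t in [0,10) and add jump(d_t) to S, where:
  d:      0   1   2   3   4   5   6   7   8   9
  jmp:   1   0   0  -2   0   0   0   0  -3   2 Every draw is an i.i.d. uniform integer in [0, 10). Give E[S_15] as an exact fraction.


Outcome values over d=0..9: [1, 0, 0, -2, 0, 0, 0, 0, -3, 2]
Σy = -2, Σy² = 18, M = 10
μ = -2/10 = -1/5,  σ² = 18/10 − (-1/5)² = 44/25
E[S_15] = 1 + 15·(-1/5) = -2

-2


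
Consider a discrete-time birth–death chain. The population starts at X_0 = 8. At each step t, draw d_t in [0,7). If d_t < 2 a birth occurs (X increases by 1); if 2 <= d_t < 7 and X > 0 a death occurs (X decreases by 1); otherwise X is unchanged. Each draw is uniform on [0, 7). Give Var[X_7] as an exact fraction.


40/7

X can drop by at most 1 per step and X_0 = 8 > T = 7, so X_t >= 8 − t >= 1 > 0 for every t <= 7: the floor at 0 (the 'and X > 0' condition) never binds. Hence X_7 = X_0 + Σ_{t<7} Y_t with i.i.d. increments Y_t = y(d_t) ∈ {+1, −1, 0}.
Outcome values over d=0..6: [1, 1, -1, -1, -1, -1, -1]
Σy = -3, Σy² = 7, M = 7
μ = -3/7 = -3/7,  σ² = 7/7 − (-3/7)² = 40/49
Independent increments: Var[X_7] = 7·σ² = 7·(40/49) = 40/7


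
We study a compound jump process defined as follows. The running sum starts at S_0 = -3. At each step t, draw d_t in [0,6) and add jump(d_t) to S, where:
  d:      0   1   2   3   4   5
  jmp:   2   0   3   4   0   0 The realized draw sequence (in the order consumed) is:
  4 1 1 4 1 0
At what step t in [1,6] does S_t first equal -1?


t=0: S=-3, d=4, jump=0, S_1=-3
t=1: S=-3, d=1, jump=0, S_2=-3
t=2: S=-3, d=1, jump=0, S_3=-3
t=3: S=-3, d=4, jump=0, S_4=-3
t=4: S=-3, d=1, jump=0, S_5=-3
t=5: S=-3, d=0, jump=2, S_6=-1

6


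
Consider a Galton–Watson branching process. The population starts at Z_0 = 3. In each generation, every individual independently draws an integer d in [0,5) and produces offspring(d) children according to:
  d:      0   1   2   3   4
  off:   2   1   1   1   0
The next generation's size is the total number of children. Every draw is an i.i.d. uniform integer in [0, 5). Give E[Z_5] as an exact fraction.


Outcome values over d=0..4: [2, 1, 1, 1, 0]
Σy = 5, Σy² = 7, M = 5
μ = 5/5 = 1,  σ² = 7/5 − (1)² = 2/5
E[Z_0] = 3
E[Z_1] = 1·E[Z_0] = 3
E[Z_2] = 1·E[Z_1] = 3
E[Z_3] = 1·E[Z_2] = 3
E[Z_4] = 1·E[Z_3] = 3
E[Z_5] = 1·E[Z_4] = 3

3
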